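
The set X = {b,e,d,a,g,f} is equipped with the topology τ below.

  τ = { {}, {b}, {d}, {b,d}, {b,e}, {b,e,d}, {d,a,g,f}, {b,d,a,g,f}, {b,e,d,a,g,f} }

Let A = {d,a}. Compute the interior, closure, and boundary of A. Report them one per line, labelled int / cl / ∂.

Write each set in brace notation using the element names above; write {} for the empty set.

interior: largest open inside A is {d} (from {}, {d})
cl via duality: int({b,e,g,f}) = {b,e}, so X∖{b,e} = {d,a,g,f}
cl∖int = {a,g,f}

int(A) = {d}
cl(A)  = {d,a,g,f}
∂A     = {a,g,f}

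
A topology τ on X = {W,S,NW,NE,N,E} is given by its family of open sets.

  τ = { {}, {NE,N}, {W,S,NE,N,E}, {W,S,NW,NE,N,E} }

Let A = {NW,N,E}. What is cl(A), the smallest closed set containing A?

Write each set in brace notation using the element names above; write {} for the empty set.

{W,S,NW,NE,N,E}

X∖A={W,S,NE}, int(X∖A)={}, hence cl(A)={W,S,NW,NE,N,E}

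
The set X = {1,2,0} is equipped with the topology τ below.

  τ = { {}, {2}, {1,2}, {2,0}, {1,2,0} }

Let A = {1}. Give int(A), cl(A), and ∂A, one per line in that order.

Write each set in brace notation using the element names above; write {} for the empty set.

U open, U⊆A: {}. int(A) = ⋃ = {}
X∖A={2,0}, int(X∖A)={2,0}, hence cl(A)={1}
∂A: remove int from cl → {1}

int(A) = {}
cl(A)  = {1}
∂A     = {1}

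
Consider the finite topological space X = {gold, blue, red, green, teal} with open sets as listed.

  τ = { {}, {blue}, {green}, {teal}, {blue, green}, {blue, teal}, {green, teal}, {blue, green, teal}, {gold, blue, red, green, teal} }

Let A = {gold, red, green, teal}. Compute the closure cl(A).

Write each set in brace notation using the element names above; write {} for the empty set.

closure: X∖int(X∖A) = X∖{blue} = {gold, red, green, teal}

{gold, red, green, teal}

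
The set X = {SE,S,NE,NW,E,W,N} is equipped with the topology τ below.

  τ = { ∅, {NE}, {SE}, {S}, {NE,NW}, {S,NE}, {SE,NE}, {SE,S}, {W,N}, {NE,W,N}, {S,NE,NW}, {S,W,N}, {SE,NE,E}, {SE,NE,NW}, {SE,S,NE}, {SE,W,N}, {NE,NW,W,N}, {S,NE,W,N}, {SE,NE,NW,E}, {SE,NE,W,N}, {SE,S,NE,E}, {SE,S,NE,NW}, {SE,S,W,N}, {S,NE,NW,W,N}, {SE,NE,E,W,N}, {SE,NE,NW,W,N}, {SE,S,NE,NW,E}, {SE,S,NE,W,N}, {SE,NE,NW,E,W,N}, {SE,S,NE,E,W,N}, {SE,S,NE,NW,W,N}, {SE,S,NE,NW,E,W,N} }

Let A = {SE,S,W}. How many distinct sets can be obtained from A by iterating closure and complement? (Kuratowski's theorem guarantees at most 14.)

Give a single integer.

complement {NE,NW,E,N}; its interior {NE,NW}; cl(A) = X∖{NE,NW} = {SE,S,E,W,N}
With k = closure, c = complement:
  1. A     = {SE,S,W}
  2. kA    = {SE,S,E,W,N}
  3. cA    = {NE,NW,E,N}
  4. ckA   = {NE,NW}
  5. kcA   = {NE,NW,E,W,N}
  6. kckA  = {NE,NW,E}
  7. ckcA  = {SE,S}
  8. ckckA = {SE,S,W,N}
  9. kckcA = {SE,S,E}
  10. ckckcA = {NE,NW,W,N}
k, c of each give nothing new

10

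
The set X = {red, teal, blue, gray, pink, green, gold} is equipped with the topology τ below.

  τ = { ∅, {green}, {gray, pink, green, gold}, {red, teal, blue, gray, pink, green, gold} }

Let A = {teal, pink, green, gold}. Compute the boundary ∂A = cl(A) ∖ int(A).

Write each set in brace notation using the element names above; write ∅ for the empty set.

U open, U⊆A: ∅, {green}. int(A) = ⋃ = {green}
X∖A={red, blue, gray}, int(X∖A)=∅, hence cl(A)={red, teal, blue, gray, pink, green, gold}
∂A: remove int from cl → {red, teal, blue, gray, pink, gold}

{red, teal, blue, gray, pink, gold}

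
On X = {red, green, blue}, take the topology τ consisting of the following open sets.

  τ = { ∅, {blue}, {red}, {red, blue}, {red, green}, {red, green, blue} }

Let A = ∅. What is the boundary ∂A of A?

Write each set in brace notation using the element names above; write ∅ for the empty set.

open subsets of A: ∅; so int(A) = ∅
closure: X∖int(X∖A) = X∖{red, green, blue} = ∅
∂A = ∅ minus ∅ = ∅

∅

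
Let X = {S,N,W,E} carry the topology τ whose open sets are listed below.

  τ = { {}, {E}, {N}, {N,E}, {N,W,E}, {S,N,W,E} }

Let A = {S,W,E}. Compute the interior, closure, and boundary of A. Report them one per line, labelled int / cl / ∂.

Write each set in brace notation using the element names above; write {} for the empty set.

int(A) = {E}
cl(A)  = {S,W,E}
∂A     = {S,W}

open subsets of A: {}, {E}; so int(A) = {E}
closure: X∖int(X∖A) = X∖{N} = {S,W,E}
∂A = {S,W,E} minus {E} = {S,W}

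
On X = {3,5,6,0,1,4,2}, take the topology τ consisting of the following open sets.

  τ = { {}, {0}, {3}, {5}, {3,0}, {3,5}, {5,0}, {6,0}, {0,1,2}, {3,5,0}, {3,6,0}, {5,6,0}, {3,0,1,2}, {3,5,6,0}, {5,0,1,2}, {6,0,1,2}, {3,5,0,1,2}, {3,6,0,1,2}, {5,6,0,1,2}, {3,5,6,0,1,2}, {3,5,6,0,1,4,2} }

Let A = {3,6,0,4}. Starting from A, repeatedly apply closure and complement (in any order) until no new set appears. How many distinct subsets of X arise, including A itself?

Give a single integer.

8

X∖A={5,1,2}, int(X∖A)={5}, hence cl(A)={3,6,0,1,4,2}
Orbit (k=closure, c=complement):
  1. A     = {3,6,0,4}
  2. kA    = {3,6,0,1,4,2}
  3. cA    = {5,1,2}
  4. ckA   = {5}
  5. kcA   = {5,1,4,2}
  6. kckA  = {5,4}
  7. ckcA  = {3,6,0}
  8. ckckA = {3,6,0,1,2}
(closed under both — stop)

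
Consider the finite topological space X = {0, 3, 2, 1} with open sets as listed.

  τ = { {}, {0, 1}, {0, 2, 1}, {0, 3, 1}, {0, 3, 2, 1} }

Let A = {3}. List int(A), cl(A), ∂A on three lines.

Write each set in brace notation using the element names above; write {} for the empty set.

open subsets of A: {}; so int(A) = {}
closure: X∖int(X∖A) = X∖{0, 2, 1} = {3}
∂A = {3} minus {} = {3}

int(A) = {}
cl(A)  = {3}
∂A     = {3}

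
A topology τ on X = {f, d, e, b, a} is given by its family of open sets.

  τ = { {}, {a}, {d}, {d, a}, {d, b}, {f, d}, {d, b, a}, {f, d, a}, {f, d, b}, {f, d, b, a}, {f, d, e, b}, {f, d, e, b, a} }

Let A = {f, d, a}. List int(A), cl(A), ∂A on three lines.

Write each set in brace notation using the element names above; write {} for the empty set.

int(A) = {f, d, a}
cl(A)  = {f, d, e, b, a}
∂A     = {e, b}

open subsets of A: {}, {d}, {a}, {f, d}, {d, a}, {f, d, a}; so int(A) = {f, d, a}
closure: X∖int(X∖A) = X∖{} = {f, d, e, b, a}
∂A = {f, d, e, b, a} minus {f, d, a} = {e, b}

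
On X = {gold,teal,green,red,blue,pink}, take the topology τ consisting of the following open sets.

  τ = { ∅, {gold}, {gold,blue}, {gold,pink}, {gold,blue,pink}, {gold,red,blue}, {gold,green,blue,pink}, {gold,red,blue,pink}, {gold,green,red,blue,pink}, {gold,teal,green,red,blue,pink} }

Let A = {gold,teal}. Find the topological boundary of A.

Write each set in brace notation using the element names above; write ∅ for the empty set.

{teal,green,red,blue,pink}

opens ⊆ A: ∅, {gold}; union → int = {gold}
complement {green,red,blue,pink}; its interior ∅; cl(A) = X∖∅ = {gold,teal,green,red,blue,pink}
boundary = {gold,teal,green,red,blue,pink} ∖ {gold} = {teal,green,red,blue,pink}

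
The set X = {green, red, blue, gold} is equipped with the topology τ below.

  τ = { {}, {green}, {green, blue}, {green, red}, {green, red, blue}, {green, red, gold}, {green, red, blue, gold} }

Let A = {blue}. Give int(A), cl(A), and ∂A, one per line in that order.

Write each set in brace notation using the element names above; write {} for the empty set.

U open, U⊆A: {}. int(A) = ⋃ = {}
X∖A={green, red, gold}, int(X∖A)={green, red, gold}, hence cl(A)={blue}
∂A: remove int from cl → {blue}

int(A) = {}
cl(A)  = {blue}
∂A     = {blue}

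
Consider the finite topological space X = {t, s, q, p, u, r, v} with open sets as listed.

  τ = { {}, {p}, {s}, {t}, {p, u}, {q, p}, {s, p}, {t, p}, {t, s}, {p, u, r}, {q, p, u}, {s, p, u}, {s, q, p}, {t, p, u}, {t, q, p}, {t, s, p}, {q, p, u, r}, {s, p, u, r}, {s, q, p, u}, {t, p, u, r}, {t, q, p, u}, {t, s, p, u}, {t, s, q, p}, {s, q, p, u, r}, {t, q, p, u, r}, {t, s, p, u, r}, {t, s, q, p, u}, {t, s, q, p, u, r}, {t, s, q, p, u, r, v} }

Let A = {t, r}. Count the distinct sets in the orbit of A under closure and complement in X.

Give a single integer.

8

complement {s, q, p, u, v}; its interior {s, q, p, u}; cl(A) = X∖{s, q, p, u} = {t, r, v}
With k = closure, c = complement:
  1. A     = {t, r}
  2. kA    = {t, r, v}
  3. cA    = {s, q, p, u, v}
  4. ckA   = {s, q, p, u}
  5. kcA   = {s, q, p, u, r, v}
  6. ckcA  = {t}
  7. kckcA = {t, v}
  8. ckckcA = {s, q, p, u, r}
k, c of each give nothing new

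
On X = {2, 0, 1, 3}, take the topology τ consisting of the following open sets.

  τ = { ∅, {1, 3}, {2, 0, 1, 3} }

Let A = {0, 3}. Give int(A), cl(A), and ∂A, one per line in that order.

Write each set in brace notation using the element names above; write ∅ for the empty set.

U open, U⊆A: ∅. int(A) = ⋃ = ∅
X∖A={2, 1}, int(X∖A)=∅, hence cl(A)={2, 0, 1, 3}
∂A: remove int from cl → {2, 0, 1, 3}

int(A) = ∅
cl(A)  = {2, 0, 1, 3}
∂A     = {2, 0, 1, 3}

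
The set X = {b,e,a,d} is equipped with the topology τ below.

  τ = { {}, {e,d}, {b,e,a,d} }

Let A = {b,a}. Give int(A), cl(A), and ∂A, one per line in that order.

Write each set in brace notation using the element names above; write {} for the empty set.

int(A) = {}
cl(A)  = {b,a}
∂A     = {b,a}

opens ⊆ A: {}; union → int = {}
complement {e,d}; its interior {e,d}; cl(A) = X∖{e,d} = {b,a}
boundary = {b,a} ∖ {} = {b,a}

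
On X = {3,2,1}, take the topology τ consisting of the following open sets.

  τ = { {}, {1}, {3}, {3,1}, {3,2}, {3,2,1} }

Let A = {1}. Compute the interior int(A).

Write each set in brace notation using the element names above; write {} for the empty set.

{1}

opens ⊆ A: {}, {1}; union → int = {1}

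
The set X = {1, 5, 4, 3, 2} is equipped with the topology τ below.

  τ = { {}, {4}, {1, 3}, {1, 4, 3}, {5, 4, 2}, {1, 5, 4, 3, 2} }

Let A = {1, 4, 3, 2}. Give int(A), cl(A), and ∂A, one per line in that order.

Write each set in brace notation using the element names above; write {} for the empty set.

U open, U⊆A: {}, {4}, {1, 3}, {1, 4, 3}. int(A) = ⋃ = {1, 4, 3}
X∖A={5}, int(X∖A)={}, hence cl(A)={1, 5, 4, 3, 2}
∂A: remove int from cl → {5, 2}

int(A) = {1, 4, 3}
cl(A)  = {1, 5, 4, 3, 2}
∂A     = {5, 2}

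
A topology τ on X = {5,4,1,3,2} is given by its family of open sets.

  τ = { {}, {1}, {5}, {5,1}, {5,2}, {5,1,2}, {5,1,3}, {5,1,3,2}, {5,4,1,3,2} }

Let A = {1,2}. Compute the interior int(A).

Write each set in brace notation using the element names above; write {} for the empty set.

{1}

interior: largest open inside A is {1} (from {}, {1})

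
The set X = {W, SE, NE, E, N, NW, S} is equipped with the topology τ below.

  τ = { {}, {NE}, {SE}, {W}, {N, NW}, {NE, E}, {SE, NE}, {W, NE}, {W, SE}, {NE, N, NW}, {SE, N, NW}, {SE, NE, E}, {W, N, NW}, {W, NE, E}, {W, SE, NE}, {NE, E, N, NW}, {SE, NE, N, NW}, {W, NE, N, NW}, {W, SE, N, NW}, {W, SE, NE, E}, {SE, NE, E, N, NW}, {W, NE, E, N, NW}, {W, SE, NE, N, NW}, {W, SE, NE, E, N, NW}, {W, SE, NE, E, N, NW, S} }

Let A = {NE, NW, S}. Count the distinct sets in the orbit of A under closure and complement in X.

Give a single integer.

12

cl via duality: int({W, SE, E, N}) = {W, SE}, so X∖{W, SE} = {NE, E, N, NW, S}
Write k for closure, c for complement:
  1. A     = {NE, NW, S}
  2. kA    = {NE, E, N, NW, S}
  3. cA    = {W, SE, E, N}
  4. ckA   = {W, SE}
  5. kcA   = {W, SE, E, N, NW, S}
  6. kckA  = {W, SE, S}
  7. ckcA  = {NE}
  8. ckckA = {NE, E, N, NW}
  9. kckcA = {NE, E, S}
  10. ckckcA = {W, SE, N, NW}
  11. kckckcA = {W, SE, N, NW, S}
  12. ckckckcA = {NE, E}
applying k or c yields no new set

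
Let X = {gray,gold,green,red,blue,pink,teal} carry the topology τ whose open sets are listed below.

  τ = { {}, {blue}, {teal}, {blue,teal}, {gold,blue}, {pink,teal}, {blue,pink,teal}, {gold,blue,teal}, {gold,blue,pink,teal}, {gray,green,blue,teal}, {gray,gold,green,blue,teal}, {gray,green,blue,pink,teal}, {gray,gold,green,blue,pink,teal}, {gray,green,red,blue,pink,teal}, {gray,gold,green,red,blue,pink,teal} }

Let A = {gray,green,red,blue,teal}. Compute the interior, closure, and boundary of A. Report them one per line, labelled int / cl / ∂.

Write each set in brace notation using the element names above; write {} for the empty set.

int(A) = {gray,green,blue,teal}
cl(A)  = {gray,gold,green,red,blue,pink,teal}
∂A     = {gold,red,pink}

interior: largest open inside A is {gray,green,blue,teal} (from {}, {teal}, {blue}, {blue,teal}, {gray,green,blue,teal})
cl via duality: int({gold,pink}) = {}, so X∖{} = {gray,gold,green,red,blue,pink,teal}
cl∖int = {gold,red,pink}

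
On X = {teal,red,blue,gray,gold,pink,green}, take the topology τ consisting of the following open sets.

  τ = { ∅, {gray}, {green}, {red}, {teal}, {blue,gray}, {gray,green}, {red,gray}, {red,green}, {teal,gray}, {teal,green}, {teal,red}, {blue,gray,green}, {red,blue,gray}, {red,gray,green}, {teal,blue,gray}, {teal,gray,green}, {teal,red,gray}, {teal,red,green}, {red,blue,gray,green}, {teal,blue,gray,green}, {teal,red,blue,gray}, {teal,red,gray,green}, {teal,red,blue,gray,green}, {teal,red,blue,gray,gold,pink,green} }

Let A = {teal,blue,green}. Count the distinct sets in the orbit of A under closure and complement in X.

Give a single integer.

closure: X∖int(X∖A) = X∖{red,gray} = {teal,blue,gold,pink,green}
Let k=closure and c=complement:
  1. A     = {teal,blue,green}
  2. kA    = {teal,blue,gold,pink,green}
  3. cA    = {red,gray,gold,pink}
  4. ckA   = {red,gray}
  5. kcA   = {red,blue,gray,gold,pink}
  6. ckcA  = {teal,green}
  7. kckcA = {teal,gold,pink,green}
  8. ckckcA = {red,blue,gray}
— saturated at 8

8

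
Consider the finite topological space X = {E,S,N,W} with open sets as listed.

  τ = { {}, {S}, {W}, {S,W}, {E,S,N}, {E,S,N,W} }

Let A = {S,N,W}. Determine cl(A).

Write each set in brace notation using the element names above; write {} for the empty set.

{E,S,N,W}

X∖A={E}, int(X∖A)={}, hence cl(A)={E,S,N,W}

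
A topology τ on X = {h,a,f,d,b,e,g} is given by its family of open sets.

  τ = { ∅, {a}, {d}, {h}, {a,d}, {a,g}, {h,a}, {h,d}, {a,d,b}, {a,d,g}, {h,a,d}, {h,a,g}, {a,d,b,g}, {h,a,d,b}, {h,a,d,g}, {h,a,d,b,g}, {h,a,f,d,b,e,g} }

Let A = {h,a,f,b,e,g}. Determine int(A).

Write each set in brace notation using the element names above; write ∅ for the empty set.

U open, U⊆A: ∅, {h}, {a}, {h,a}, {a,g}, {h,a,g}. int(A) = ⋃ = {h,a,g}

{h,a,g}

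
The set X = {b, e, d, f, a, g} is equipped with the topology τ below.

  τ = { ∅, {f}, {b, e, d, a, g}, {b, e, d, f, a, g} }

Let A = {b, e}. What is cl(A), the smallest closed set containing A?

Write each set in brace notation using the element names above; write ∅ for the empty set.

closure: X∖int(X∖A) = X∖{f} = {b, e, d, a, g}

{b, e, d, a, g}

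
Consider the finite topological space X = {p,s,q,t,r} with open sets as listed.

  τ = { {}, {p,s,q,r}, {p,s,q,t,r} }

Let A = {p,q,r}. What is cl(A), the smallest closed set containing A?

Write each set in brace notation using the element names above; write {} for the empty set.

{p,s,q,t,r}

X∖A={s,t}, int(X∖A)={}, hence cl(A)={p,s,q,t,r}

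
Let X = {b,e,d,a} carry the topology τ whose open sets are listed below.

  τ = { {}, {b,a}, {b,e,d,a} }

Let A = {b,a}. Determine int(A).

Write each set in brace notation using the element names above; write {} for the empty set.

{b,a}

opens ⊆ A: {}, {b,a}; union → int = {b,a}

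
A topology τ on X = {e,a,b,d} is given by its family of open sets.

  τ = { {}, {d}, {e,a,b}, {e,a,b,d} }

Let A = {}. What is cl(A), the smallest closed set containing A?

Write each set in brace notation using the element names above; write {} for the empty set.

{}

complement {e,a,b,d}; its interior {e,a,b,d}; cl(A) = X∖{e,a,b,d} = {}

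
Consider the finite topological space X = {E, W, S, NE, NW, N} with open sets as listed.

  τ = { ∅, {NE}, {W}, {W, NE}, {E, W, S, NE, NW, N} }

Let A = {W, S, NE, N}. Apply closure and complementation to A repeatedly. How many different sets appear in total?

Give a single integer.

6

complement {E, NW}; its interior ∅; cl(A) = X∖∅ = {E, W, S, NE, NW, N}
With k = closure, c = complement:
  1. A     = {W, S, NE, N}
  2. kA    = {E, W, S, NE, NW, N}
  3. cA    = {E, NW}
  4. ckA   = ∅
  5. kcA   = {E, S, NW, N}
  6. ckcA  = {W, NE}
k, c of each give nothing new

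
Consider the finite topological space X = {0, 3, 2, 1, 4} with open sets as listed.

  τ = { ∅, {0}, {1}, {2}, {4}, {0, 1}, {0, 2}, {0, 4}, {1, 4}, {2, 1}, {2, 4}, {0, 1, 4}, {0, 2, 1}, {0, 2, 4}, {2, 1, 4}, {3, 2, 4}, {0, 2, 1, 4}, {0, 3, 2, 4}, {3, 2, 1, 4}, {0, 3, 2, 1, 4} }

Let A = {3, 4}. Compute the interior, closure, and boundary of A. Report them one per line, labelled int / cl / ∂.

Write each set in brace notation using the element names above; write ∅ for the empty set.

int(A) = {4}
cl(A)  = {3, 4}
∂A     = {3}

U open, U⊆A: ∅, {4}. int(A) = ⋃ = {4}
X∖A={0, 2, 1}, int(X∖A)={0, 2, 1}, hence cl(A)={3, 4}
∂A: remove int from cl → {3}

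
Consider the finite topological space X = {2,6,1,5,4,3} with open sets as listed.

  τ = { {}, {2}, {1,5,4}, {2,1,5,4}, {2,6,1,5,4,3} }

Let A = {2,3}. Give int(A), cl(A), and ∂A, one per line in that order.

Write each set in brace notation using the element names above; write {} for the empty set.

opens ⊆ A: {}, {2}; union → int = {2}
complement {6,1,5,4}; its interior {1,5,4}; cl(A) = X∖{1,5,4} = {2,6,3}
boundary = {2,6,3} ∖ {2} = {6,3}

int(A) = {2}
cl(A)  = {2,6,3}
∂A     = {6,3}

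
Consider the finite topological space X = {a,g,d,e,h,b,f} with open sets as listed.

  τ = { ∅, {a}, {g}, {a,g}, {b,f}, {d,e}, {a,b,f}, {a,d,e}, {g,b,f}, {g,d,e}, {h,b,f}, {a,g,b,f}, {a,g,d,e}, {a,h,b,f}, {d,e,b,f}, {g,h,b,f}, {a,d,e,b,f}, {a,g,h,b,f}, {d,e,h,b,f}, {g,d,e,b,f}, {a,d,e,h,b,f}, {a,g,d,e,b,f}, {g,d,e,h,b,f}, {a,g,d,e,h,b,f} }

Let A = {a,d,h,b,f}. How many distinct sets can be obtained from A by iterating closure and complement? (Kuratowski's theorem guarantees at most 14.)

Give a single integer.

X∖A={g,e}, int(X∖A)={g}, hence cl(A)={a,d,e,h,b,f}
Orbit (k=closure, c=complement):
  1. A     = {a,d,h,b,f}
  2. kA    = {a,d,e,h,b,f}
  3. cA    = {g,e}
  4. ckA   = {g}
  5. kcA   = {g,d,e}
  6. ckcA  = {a,h,b,f}
(closed under both — stop)

6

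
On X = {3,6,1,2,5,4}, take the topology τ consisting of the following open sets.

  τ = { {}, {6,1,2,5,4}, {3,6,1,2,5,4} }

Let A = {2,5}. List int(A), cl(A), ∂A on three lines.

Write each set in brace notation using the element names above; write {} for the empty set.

int(A) = {}
cl(A)  = {3,6,1,2,5,4}
∂A     = {3,6,1,2,5,4}

interior: largest open inside A is {} (from {})
cl via duality: int({3,6,1,4}) = {}, so X∖{} = {3,6,1,2,5,4}
cl∖int = {3,6,1,2,5,4}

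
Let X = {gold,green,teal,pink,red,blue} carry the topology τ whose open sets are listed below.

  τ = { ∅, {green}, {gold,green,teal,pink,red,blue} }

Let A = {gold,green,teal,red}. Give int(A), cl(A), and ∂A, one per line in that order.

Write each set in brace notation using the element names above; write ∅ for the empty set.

interior: largest open inside A is {green} (from ∅, {green})
cl via duality: int({pink,blue}) = ∅, so X∖∅ = {gold,green,teal,pink,red,blue}
cl∖int = {gold,teal,pink,red,blue}

int(A) = {green}
cl(A)  = {gold,green,teal,pink,red,blue}
∂A     = {gold,teal,pink,red,blue}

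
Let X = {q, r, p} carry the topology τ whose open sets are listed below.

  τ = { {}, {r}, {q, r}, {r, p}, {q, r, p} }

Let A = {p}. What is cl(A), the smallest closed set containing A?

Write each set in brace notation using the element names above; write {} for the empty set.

{p}

cl via duality: int({q, r}) = {q, r}, so X∖{q, r} = {p}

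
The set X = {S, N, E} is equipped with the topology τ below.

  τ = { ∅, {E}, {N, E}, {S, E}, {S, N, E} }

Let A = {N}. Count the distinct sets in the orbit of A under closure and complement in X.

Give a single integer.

complement {S, E}; its interior {S, E}; cl(A) = X∖{S, E} = {N}
With k = closure, c = complement:
  1. A     = {N}
  2. cA    = {S, E}
  3. kcA   = {S, N, E}
  4. ckcA  = ∅
k, c of each give nothing new

4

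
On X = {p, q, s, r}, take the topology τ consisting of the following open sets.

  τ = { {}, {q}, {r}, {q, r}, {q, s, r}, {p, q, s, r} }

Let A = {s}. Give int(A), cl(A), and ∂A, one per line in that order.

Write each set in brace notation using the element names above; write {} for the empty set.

open subsets of A: {}; so int(A) = {}
closure: X∖int(X∖A) = X∖{q, r} = {p, s}
∂A = {p, s} minus {} = {p, s}

int(A) = {}
cl(A)  = {p, s}
∂A     = {p, s}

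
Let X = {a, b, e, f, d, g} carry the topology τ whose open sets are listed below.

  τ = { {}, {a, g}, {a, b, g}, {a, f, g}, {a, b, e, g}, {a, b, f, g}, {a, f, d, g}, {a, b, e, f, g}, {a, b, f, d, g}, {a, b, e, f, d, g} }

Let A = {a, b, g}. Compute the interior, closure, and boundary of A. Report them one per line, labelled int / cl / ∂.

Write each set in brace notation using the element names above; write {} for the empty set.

int(A) = {a, b, g}
cl(A)  = {a, b, e, f, d, g}
∂A     = {e, f, d}

open subsets of A: {}, {a, g}, {a, b, g}; so int(A) = {a, b, g}
closure: X∖int(X∖A) = X∖{} = {a, b, e, f, d, g}
∂A = {a, b, e, f, d, g} minus {a, b, g} = {e, f, d}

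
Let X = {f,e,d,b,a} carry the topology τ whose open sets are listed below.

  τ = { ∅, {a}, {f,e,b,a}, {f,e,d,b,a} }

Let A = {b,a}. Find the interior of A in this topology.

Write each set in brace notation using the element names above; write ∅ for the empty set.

interior: largest open inside A is {a} (from ∅, {a})

{a}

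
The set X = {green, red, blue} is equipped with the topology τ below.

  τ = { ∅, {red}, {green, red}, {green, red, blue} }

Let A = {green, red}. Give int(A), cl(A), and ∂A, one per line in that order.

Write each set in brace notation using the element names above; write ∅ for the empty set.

int(A) = {green, red}
cl(A)  = {green, red, blue}
∂A     = {blue}

interior: largest open inside A is {green, red} (from ∅, {red}, {green, red})
cl via duality: int({blue}) = ∅, so X∖∅ = {green, red, blue}
cl∖int = {blue}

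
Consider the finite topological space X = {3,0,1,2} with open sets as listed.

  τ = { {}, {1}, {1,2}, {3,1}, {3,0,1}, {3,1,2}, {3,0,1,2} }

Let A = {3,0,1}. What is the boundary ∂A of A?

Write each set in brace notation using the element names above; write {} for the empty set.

{2}

open subsets of A: {}, {1}, {3,1}, {3,0,1}; so int(A) = {3,0,1}
closure: X∖int(X∖A) = X∖{} = {3,0,1,2}
∂A = {3,0,1,2} minus {3,0,1} = {2}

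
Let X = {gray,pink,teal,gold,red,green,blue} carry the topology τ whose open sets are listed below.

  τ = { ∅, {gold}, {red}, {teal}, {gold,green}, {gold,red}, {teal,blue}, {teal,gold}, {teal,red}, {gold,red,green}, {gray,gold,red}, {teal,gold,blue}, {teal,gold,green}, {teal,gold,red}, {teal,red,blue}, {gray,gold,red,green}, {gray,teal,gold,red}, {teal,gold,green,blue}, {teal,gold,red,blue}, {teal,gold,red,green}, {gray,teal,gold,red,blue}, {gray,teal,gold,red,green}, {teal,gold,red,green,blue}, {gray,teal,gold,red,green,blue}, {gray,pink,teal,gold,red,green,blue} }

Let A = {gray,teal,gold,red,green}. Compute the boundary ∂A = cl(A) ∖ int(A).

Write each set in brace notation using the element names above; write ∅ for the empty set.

opens ⊆ A: ∅, {gold}, {red}, {teal}, {gold,green}, {gold,red}, {teal,gold}, {teal,red}, {gold,red,green}, {teal,gold,red}, {gray,gold,red}, {teal,gold,green}, {teal,gold,red,green}, {gray,gold,red,green}, {gray,teal,gold,red}, {gray,teal,gold,red,green}; union → int = {gray,teal,gold,red,green}
complement {pink,blue}; its interior ∅; cl(A) = X∖∅ = {gray,pink,teal,gold,red,green,blue}
boundary = {gray,pink,teal,gold,red,green,blue} ∖ {gray,teal,gold,red,green} = {pink,blue}

{pink,blue}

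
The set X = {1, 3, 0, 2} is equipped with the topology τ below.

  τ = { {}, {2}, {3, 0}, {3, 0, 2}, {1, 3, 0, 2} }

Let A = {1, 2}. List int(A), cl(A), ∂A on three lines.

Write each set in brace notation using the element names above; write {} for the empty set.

int(A) = {2}
cl(A)  = {1, 2}
∂A     = {1}

opens ⊆ A: {}, {2}; union → int = {2}
complement {3, 0}; its interior {3, 0}; cl(A) = X∖{3, 0} = {1, 2}
boundary = {1, 2} ∖ {2} = {1}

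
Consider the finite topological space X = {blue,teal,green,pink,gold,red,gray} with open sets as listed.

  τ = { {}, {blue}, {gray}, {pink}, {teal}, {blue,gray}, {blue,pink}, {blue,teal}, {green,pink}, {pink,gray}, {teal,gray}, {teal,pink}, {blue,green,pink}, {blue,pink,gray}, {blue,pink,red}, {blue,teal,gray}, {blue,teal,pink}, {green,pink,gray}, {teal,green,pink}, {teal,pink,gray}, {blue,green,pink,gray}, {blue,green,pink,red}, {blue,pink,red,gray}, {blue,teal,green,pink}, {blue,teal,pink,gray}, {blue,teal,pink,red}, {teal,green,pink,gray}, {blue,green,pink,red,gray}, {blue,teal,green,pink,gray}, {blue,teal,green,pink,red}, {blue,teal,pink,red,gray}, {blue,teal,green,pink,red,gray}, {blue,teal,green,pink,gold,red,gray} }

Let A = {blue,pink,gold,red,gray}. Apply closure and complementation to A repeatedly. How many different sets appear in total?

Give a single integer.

cl via duality: int({teal,green}) = {teal}, so X∖{teal} = {blue,green,pink,gold,red,gray}
Write k for closure, c for complement:
  1. A     = {blue,pink,gold,red,gray}
  2. kA    = {blue,green,pink,gold,red,gray}
  3. cA    = {teal,green}
  4. ckA   = {teal}
  5. kcA   = {teal,green,gold}
  6. kckA  = {teal,gold}
  7. ckcA  = {blue,pink,red,gray}
  8. ckckA = {blue,green,pink,red,gray}
applying k or c yields no new set

8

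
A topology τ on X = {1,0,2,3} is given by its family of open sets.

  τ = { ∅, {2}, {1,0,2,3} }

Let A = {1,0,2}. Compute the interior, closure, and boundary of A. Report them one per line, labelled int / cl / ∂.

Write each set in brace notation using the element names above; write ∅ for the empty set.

int(A) = {2}
cl(A)  = {1,0,2,3}
∂A     = {1,0,3}

open subsets of A: ∅, {2}; so int(A) = {2}
closure: X∖int(X∖A) = X∖∅ = {1,0,2,3}
∂A = {1,0,2,3} minus {2} = {1,0,3}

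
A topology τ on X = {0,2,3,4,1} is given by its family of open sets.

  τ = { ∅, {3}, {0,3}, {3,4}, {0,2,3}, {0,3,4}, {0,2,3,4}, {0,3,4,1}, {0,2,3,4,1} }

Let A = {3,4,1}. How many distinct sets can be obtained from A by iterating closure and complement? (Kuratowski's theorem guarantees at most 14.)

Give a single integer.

6

complement {0,2}; its interior ∅; cl(A) = X∖∅ = {0,2,3,4,1}
With k = closure, c = complement:
  1. A     = {3,4,1}
  2. kA    = {0,2,3,4,1}
  3. cA    = {0,2}
  4. ckA   = ∅
  5. kcA   = {0,2,1}
  6. ckcA  = {3,4}
k, c of each give nothing new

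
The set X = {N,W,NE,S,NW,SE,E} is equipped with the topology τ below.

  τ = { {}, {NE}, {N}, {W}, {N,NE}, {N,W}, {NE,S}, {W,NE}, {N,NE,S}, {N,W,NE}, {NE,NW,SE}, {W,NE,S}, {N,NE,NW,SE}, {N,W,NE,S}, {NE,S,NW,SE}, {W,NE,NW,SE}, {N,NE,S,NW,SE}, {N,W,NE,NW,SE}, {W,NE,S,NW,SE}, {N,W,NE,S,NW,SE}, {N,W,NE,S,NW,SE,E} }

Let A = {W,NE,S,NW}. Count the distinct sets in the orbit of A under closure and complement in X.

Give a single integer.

closure: X∖int(X∖A) = X∖{N} = {W,NE,S,NW,SE,E}
Let k=closure and c=complement:
  1. A     = {W,NE,S,NW}
  2. kA    = {W,NE,S,NW,SE,E}
  3. cA    = {N,SE,E}
  4. ckA   = {N}
  5. kcA   = {N,NW,SE,E}
  6. kckA  = {N,E}
  7. ckcA  = {W,NE,S}
  8. ckckA = {W,NE,S,NW,SE}
— saturated at 8

8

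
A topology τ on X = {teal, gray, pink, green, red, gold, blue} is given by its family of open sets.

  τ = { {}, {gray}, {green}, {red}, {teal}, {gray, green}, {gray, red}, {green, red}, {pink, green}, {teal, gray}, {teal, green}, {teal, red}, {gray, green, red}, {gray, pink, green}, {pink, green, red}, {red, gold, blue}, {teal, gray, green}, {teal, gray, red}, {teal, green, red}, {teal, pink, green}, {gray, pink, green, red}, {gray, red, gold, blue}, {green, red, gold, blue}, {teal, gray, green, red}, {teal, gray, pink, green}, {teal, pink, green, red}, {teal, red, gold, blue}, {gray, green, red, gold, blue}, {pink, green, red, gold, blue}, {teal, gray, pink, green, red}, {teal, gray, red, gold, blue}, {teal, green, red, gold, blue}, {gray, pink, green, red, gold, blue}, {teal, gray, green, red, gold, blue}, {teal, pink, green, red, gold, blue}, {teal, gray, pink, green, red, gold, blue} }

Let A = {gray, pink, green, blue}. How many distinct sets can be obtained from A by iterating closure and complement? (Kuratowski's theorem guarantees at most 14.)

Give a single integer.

closure: X∖int(X∖A) = X∖{teal, red} = {gray, pink, green, gold, blue}
Let k=closure and c=complement:
  1. A     = {gray, pink, green, blue}
  2. kA    = {gray, pink, green, gold, blue}
  3. cA    = {teal, red, gold}
  4. ckA   = {teal, red}
  5. kcA   = {teal, red, gold, blue}
  6. ckcA  = {gray, pink, green}
— saturated at 6

6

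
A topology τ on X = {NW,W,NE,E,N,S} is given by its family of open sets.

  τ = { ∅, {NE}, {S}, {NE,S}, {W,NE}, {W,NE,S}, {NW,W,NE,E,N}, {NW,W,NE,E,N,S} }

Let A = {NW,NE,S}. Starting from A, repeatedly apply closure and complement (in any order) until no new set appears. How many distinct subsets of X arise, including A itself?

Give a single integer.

complement {W,E,N}; its interior ∅; cl(A) = X∖∅ = {NW,W,NE,E,N,S}
With k = closure, c = complement:
  1. A     = {NW,NE,S}
  2. kA    = {NW,W,NE,E,N,S}
  3. cA    = {W,E,N}
  4. ckA   = ∅
  5. kcA   = {NW,W,E,N}
  6. ckcA  = {NE,S}
k, c of each give nothing new

6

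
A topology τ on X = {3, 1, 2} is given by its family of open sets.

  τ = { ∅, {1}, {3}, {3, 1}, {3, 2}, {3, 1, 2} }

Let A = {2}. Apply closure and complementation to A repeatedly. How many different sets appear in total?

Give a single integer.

4

complement {3, 1}; its interior {3, 1}; cl(A) = X∖{3, 1} = {2}
With k = closure, c = complement:
  1. A     = {2}
  2. cA    = {3, 1}
  3. kcA   = {3, 1, 2}
  4. ckcA  = ∅
k, c of each give nothing new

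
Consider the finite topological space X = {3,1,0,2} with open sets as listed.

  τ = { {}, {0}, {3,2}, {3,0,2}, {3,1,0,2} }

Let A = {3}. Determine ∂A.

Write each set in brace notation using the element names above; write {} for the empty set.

opens ⊆ A: {}; union → int = {}
complement {1,0,2}; its interior {0}; cl(A) = X∖{0} = {3,1,2}
boundary = {3,1,2} ∖ {} = {3,1,2}

{3,1,2}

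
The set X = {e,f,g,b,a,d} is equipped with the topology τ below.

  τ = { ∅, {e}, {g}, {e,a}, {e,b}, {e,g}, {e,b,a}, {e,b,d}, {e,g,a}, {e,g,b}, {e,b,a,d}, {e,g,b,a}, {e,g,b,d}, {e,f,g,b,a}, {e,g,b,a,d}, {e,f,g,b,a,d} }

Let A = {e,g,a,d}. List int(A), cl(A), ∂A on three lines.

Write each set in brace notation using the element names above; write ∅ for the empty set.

opens ⊆ A: ∅, {e}, {g}, {e,g}, {e,a}, {e,g,a}; union → int = {e,g,a}
complement {f,b}; its interior ∅; cl(A) = X∖∅ = {e,f,g,b,a,d}
boundary = {e,f,g,b,a,d} ∖ {e,g,a} = {f,b,d}

int(A) = {e,g,a}
cl(A)  = {e,f,g,b,a,d}
∂A     = {f,b,d}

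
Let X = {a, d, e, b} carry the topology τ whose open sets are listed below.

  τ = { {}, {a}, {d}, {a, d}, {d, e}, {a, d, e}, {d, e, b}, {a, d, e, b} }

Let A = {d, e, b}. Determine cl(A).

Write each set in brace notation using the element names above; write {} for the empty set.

{d, e, b}

X∖A={a}, int(X∖A)={a}, hence cl(A)={d, e, b}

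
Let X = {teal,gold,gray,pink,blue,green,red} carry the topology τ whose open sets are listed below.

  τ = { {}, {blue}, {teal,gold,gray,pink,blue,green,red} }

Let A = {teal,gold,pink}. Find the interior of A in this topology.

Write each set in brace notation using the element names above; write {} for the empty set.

{}

open subsets of A: {}; so int(A) = {}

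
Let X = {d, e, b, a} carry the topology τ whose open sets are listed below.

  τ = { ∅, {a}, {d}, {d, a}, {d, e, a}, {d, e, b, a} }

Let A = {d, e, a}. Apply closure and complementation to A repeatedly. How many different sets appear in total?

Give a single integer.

closure: X∖int(X∖A) = X∖∅ = {d, e, b, a}
Let k=closure and c=complement:
  1. A     = {d, e, a}
  2. kA    = {d, e, b, a}
  3. cA    = {b}
  4. ckA   = ∅
— saturated at 4

4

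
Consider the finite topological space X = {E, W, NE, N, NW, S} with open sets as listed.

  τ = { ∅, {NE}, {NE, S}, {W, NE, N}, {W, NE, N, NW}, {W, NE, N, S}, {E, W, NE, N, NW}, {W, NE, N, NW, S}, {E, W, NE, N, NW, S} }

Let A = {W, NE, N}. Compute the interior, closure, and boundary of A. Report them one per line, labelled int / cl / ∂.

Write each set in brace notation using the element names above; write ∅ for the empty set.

U open, U⊆A: ∅, {NE}, {W, NE, N}. int(A) = ⋃ = {W, NE, N}
X∖A={E, NW, S}, int(X∖A)=∅, hence cl(A)={E, W, NE, N, NW, S}
∂A: remove int from cl → {E, NW, S}

int(A) = {W, NE, N}
cl(A)  = {E, W, NE, N, NW, S}
∂A     = {E, NW, S}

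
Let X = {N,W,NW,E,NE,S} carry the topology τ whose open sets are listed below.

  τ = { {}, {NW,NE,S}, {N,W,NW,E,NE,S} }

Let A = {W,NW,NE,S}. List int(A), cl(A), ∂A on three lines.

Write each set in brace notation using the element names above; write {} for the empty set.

int(A) = {NW,NE,S}
cl(A)  = {N,W,NW,E,NE,S}
∂A     = {N,W,E}

U open, U⊆A: {}, {NW,NE,S}. int(A) = ⋃ = {NW,NE,S}
X∖A={N,E}, int(X∖A)={}, hence cl(A)={N,W,NW,E,NE,S}
∂A: remove int from cl → {N,W,E}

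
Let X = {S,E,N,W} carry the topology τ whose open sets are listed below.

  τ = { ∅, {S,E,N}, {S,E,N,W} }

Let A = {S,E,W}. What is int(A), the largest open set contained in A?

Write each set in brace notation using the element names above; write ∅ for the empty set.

∅

open subsets of A: ∅; so int(A) = ∅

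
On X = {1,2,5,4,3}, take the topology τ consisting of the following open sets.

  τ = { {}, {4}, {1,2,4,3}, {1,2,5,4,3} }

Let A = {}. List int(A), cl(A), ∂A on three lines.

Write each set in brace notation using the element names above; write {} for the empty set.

interior: largest open inside A is {} (from {})
cl via duality: int({1,2,5,4,3}) = {1,2,5,4,3}, so X∖{1,2,5,4,3} = {}
cl∖int = {}

int(A) = {}
cl(A)  = {}
∂A     = {}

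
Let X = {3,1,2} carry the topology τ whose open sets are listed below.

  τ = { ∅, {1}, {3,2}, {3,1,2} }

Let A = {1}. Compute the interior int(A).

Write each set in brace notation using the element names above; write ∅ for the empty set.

{1}

opens ⊆ A: ∅, {1}; union → int = {1}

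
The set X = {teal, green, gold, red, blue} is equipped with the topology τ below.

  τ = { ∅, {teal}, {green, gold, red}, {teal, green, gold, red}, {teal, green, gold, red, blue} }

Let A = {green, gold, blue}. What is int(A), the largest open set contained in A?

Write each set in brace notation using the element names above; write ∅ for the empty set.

∅

open subsets of A: ∅; so int(A) = ∅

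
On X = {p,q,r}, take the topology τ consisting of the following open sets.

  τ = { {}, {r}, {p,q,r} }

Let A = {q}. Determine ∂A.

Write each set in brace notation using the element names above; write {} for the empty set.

U open, U⊆A: {}. int(A) = ⋃ = {}
X∖A={p,r}, int(X∖A)={r}, hence cl(A)={p,q}
∂A: remove int from cl → {p,q}

{p,q}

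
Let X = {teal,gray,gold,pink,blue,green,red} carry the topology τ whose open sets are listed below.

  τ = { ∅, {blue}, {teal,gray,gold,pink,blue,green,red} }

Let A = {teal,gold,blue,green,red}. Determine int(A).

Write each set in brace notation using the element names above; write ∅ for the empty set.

{blue}

opens ⊆ A: ∅, {blue}; union → int = {blue}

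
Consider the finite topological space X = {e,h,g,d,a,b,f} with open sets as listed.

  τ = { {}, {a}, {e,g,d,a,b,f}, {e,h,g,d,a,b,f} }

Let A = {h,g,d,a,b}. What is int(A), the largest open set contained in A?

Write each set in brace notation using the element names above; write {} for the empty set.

{a}

interior: largest open inside A is {a} (from {}, {a})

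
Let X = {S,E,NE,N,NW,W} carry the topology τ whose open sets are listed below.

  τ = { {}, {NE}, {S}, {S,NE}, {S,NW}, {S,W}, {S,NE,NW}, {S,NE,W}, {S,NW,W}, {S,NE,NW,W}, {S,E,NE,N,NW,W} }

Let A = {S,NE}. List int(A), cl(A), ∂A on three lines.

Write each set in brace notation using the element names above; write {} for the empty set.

open subsets of A: {}, {S}, {NE}, {S,NE}; so int(A) = {S,NE}
closure: X∖int(X∖A) = X∖{} = {S,E,NE,N,NW,W}
∂A = {S,E,NE,N,NW,W} minus {S,NE} = {E,N,NW,W}

int(A) = {S,NE}
cl(A)  = {S,E,NE,N,NW,W}
∂A     = {E,N,NW,W}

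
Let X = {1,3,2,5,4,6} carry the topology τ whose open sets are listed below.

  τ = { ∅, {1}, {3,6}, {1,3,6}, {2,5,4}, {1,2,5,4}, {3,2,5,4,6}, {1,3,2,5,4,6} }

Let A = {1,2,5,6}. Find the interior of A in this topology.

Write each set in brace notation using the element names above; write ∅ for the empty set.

U open, U⊆A: ∅, {1}. int(A) = ⋃ = {1}

{1}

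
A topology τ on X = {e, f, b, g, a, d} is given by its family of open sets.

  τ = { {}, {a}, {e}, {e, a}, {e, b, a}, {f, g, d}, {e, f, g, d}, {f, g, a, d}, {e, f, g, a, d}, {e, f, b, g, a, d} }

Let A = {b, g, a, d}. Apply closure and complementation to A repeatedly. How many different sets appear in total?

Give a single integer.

cl via duality: int({e, f}) = {e}, so X∖{e} = {f, b, g, a, d}
Write k for closure, c for complement:
  1. A     = {b, g, a, d}
  2. kA    = {f, b, g, a, d}
  3. cA    = {e, f}
  4. ckA   = {e}
  5. kcA   = {e, f, b, g, d}
  6. kckA  = {e, b}
  7. ckcA  = {a}
  8. ckckA = {f, g, a, d}
  9. kckcA = {b, a}
  10. ckckcA = {e, f, g, d}
applying k or c yields no new set

10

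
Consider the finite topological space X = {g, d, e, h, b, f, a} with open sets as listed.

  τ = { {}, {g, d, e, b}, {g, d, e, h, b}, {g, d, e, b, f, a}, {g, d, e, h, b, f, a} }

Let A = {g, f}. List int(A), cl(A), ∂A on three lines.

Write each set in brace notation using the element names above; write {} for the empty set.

int(A) = {}
cl(A)  = {g, d, e, h, b, f, a}
∂A     = {g, d, e, h, b, f, a}

opens ⊆ A: {}; union → int = {}
complement {d, e, h, b, a}; its interior {}; cl(A) = X∖{} = {g, d, e, h, b, f, a}
boundary = {g, d, e, h, b, f, a} ∖ {} = {g, d, e, h, b, f, a}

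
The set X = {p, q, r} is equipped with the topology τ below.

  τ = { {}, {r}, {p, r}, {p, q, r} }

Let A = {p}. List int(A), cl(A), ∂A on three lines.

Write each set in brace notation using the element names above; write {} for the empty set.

open subsets of A: {}; so int(A) = {}
closure: X∖int(X∖A) = X∖{r} = {p, q}
∂A = {p, q} minus {} = {p, q}

int(A) = {}
cl(A)  = {p, q}
∂A     = {p, q}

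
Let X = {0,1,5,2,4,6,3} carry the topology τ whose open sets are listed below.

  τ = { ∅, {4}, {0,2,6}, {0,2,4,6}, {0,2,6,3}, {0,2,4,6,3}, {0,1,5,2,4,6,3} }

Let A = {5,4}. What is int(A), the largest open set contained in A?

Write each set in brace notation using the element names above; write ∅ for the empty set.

{4}

interior: largest open inside A is {4} (from ∅, {4})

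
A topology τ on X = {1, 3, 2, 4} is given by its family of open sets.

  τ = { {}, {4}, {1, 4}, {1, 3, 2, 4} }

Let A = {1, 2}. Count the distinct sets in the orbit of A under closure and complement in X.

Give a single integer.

6

complement {3, 4}; its interior {4}; cl(A) = X∖{4} = {1, 3, 2}
With k = closure, c = complement:
  1. A     = {1, 2}
  2. kA    = {1, 3, 2}
  3. cA    = {3, 4}
  4. ckA   = {4}
  5. kcA   = {1, 3, 2, 4}
  6. ckcA  = {}
k, c of each give nothing new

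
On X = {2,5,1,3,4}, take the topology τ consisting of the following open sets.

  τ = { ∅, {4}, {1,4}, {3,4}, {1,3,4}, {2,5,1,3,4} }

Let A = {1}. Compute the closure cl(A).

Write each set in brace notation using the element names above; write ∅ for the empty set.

{2,5,1}

complement {2,5,3,4}; its interior {3,4}; cl(A) = X∖{3,4} = {2,5,1}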